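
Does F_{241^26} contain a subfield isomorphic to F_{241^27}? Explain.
No: F_{241^27} is not a subfield of F_{241^26}

F_{p^m} embeds in F_{p^n} iff m | n. Here 27 ∤ 26 (since 26 = 0·27 + 26 with remainder 26 ≠ 0), so F_{241^27} is not a subfield of F_{241^26}. Equivalently: if it were, the tower law would give 27 = [F_{241^27}:F_241] dividing [F_{241^26}:F_241] = 26, contradiction.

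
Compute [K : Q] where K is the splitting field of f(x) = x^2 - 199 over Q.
[K : Q] = 2

f(x) = x^2 - 199 factors as (x - √199)(x + √199). The splitting field is K = Q(√199). Since 199 is squarefree and > 1, it is not a perfect square, so x^2 - 199 is irreducible over Q and [Q(√199) : Q] = 2. Hence [K : Q] = 2.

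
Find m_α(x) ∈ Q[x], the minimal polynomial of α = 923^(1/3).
m_α(x) = x^3 - 923

α satisfies α^3 = 923, so x^3 - 923 annihilates α. By the rational root test, a rational root p/q (in lowest terms) of x^3 - 923 would satisfy p^3 = 923 q^3, forcing q = 1 and p^3 = 923; but 923 is not a perfect cube, contradiction. A monic cubic over Q with no rational root is irreducible (any nontrivial factorization would include a linear factor). Hence x^3 - 923 is the minimal polynomial of α, and in particular [Q(α):Q] = 3.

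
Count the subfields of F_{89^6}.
F_{89^6} has 4 subfields

The subfields of F_{p^n} are exactly the fields F_{p^d} for d | n (each is the fixed field of the unique index-d subgroup of Gal(F_{p^n}/F_p) ≅ Z/nZ). The divisors of n = 6 are {1, 2, 3, 6}, giving 4 subfields: F_{89^1}, F_{89^2}, F_{89^3}, F_{89^6}.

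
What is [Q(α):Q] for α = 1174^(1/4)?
[Q(α):Q] = 4

α is a root of x^4 - 1174. By Eisenstein's criterion at the prime p = 2 (which divides the constant term 1174 but p^2 = 4 does not, since 1174 is squarefree), x^4 - 1174 is irreducible over Q. Hence [Q(α):Q] = 4.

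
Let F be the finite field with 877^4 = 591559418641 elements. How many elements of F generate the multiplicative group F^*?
There are φ(591559418640) = 155231797248 primitive elements

F_q^* is cyclic of order q - 1 = 591559418640. A cyclic group of order m has exactly φ(m) generators. Here m = 591559418640 = 2^4 · 3 · 5 · 73 · 439 · 76913, so the number of primitive elements is φ(591559418640) = 155231797248.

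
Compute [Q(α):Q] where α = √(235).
[Q(α):Q] = 2

[Q(α):Q] equals the degree of the minimal polynomial of α. Here α^2 = 235 and x^2 - 235 is irreducible (d = 235 is squarefree, ≠ 1, hence not a square), so deg(m_α) = 2. Thus [Q(α):Q] = 2.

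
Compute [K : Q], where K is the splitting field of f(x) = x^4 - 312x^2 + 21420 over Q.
[K : Q] = 4

Solving the quadratic in x^2: x^2 = (312 ± √(312^2 - 4·21420))/2 = (312 ± √11664)/2 = (312 ± 108)/2, giving x^2 = 102 or x^2 = 210. So f(x) = (x^2 - 102)(x^2 - 210) and the roots of f are ±√102, ±√210. Hence the splitting field is K = Q(√102, √210). Since 102 and 210 are distinct squarefree integers > 1, their product 21420 is not a perfect square, so √210 ∉ Q(√102). By the tower law [K:Q] = [Q(√102,√210):Q(√102)] · [Q(√102):Q] = 2 · 2 = 4.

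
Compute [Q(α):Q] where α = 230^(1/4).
[Q(α):Q] = 4

α is a root of x^4 - 230. By Eisenstein's criterion at the prime p = 2 (which divides the constant term 230 but p^2 = 4 does not, since 230 is squarefree), x^4 - 230 is irreducible over Q. Hence [Q(α):Q] = 4.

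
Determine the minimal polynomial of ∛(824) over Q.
m_α(x) = x^3 - 824

α satisfies α^3 = 824, so x^3 - 824 annihilates α. By the rational root test, a rational root p/q (in lowest terms) of x^3 - 824 would satisfy p^3 = 824 q^3, forcing q = 1 and p^3 = 824; but 824 is not a perfect cube, contradiction. A monic cubic over Q with no rational root is irreducible (any nontrivial factorization would include a linear factor). Hence x^3 - 824 is the minimal polynomial of α, and in particular [Q(α):Q] = 3.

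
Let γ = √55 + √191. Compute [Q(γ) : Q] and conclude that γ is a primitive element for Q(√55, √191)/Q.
[Q(γ) : Q] = 4 (equivalently, Q(γ) = Q(√55, √191))

Obviously Q(γ) ⊆ Q(√55, √191), and [Q(√55, √191):Q] = 4 (since 55, 191 are distinct squarefree integers > 1 with 10505 not a perfect square). To show equality we compute the minimal polynomial of γ. From γ = √55 + √191: γ^2 = 55 + 2√(10505) + 191 = 246 + 2√(10505), so γ^2 - 246 = 2√(10505); squaring, (γ^2 - 246)^2 = 4·10505, i.e. γ^4 - 492γ^2 + 60516 - 42020 = 0, i.e. γ^4 - 492γ^2 + 18496 = 0. So γ is a root of x^4 - 492x^2 + 18496. This polynomial is irreducible over Q: it has no rational root (each ±√55 ± √191 is irrational), and any factorization into two quadratics over Q would force √(10505) ∈ Q (pairing opposite roots) or √55, √191 ∈ Q (other pairings), all impossible. Hence [Q(γ):Q] = 4 = [Q(√55, √191):Q], so Q(γ) = Q(√55, √191).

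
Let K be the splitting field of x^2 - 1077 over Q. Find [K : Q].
[K : Q] = 2

f(x) = x^2 - 1077 factors as (x - √1077)(x + √1077). The splitting field is K = Q(√1077). Since 1077 is squarefree and > 1, it is not a perfect square, so x^2 - 1077 is irreducible over Q and [Q(√1077) : Q] = 2. Hence [K : Q] = 2.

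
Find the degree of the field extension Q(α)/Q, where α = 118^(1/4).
[Q(α):Q] = 4

α is a root of x^4 - 118. By Eisenstein's criterion at the prime p = 2 (which divides the constant term 118 but p^2 = 4 does not, since 118 is squarefree), x^4 - 118 is irreducible over Q. Hence [Q(α):Q] = 4.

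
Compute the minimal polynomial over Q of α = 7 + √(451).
m_α(x) = x^2 - 14x - 402

From α - 7 = √(451), squaring gives (α - 7)^2 = 451, i.e. α^2 - 14α + 49 = 451, so α^2 - 14α - 402 = 0. The discriminant of x^2 - 14x - 402 is (-14)^2 - 4·(-402) = 196 + 1608 = 1804, and 4·(451) is not a perfect square in Q since 451 is squarefree and ≠ 1. Hence x^2 - 14x - 402 is irreducible over Q and is the minimal polynomial of α.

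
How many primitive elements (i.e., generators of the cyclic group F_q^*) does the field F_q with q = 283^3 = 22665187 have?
There are φ(22665186) = 7273152 primitive elements

F_q^* is cyclic of order q - 1 = 22665186. A cyclic group of order m has exactly φ(m) generators. Here m = 22665186 = 2 · 3^2 · 47 · 73 · 367, so the number of primitive elements is φ(22665186) = 7273152.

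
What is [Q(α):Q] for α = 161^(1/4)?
[Q(α):Q] = 4

α is a root of x^4 - 161. By Eisenstein's criterion at the prime p = 7 (which divides the constant term 161 but p^2 = 49 does not, since 161 is squarefree), x^4 - 161 is irreducible over Q. Hence [Q(α):Q] = 4.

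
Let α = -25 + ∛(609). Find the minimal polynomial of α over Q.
m_α(x) = x^3 + 75x^2 + 1875x + 15016

Set β = α + 25 = ∛(609), so β^3 = 609. Then (α + 25)^3 - 609 = 0, i.e. α is a root of g(x) = (x + 25)^3 - 609 = x^3 + 75x^2 + 1875x + 15016. Since g(x) = h(x + 25) where h(x) = x^3 - 609, and h is irreducible over Q (because 609 is not a perfect cube, so h has no rational root, and a monic cubic with no rational root is irreducible), g is also irreducible (irreducibility is preserved under the substitution x → x + 25). Hence m_α(x) = x^3 + 75x^2 + 1875x + 15016.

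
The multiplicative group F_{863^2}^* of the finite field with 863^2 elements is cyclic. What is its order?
|F_{863^2}^*| = 744768

F_{863^2} has 863^2 = 744769 elements; its multiplicative group consists of all nonzero elements, so |F_{863^2}^*| = 744769 - 1 = 744768. (It is cyclic since any finite subgroup of the multiplicative group of a field is cyclic.)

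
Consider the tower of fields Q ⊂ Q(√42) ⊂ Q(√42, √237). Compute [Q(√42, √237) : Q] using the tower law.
[Q(√42, √237) : Q] = 4

[Q(√42):Q] = 2 (min poly x^2 - 42, irreducible since 42 is squarefree > 1). For the top step, suppose √237 ∈ Q(√42), say √237 = c + d√42 with c, d ∈ Q. Squaring: 237 = c^2 + 42d^2 + 2cd√42. Since √42 ∉ Q this forces 2cd = 0. If d = 0 then √237 = c ∈ Q, contradicting 237 squarefree > 1. If c = 0 then 237 = 42d^2, so 42·237 = (42d)^2 is a perfect square in Q — but 42·237 = 9954 is not a perfect square (since 42 and 237 are distinct squarefree integers). Contradiction. Hence √237 ∉ Q(√42), so x^2 - 237 stays irreducible over Q(√42) and [Q(√42, √237) : Q(√42)] = 2. By the tower law, [Q(√42, √237) : Q] = 2 · 2 = 4.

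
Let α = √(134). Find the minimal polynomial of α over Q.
m_α(x) = x^2 - 134

α satisfies α^2 - 134 = 0, so x^2 - 134 annihilates α. Since d = 134 is squarefree and ≠ 1, it is not a perfect square in Q, so x^2 - 134 has no rational root and is therefore irreducible over Q (a degree-2 polynomial over a field is irreducible iff it has no root). Hence m_α(x) = x^2 - 134.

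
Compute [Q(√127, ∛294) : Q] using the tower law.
[Q(√127, ∛294) : Q] = 6

Let L = Q(√127, ∛294). Since Q(√127) ⊂ L and [Q(√127):Q] = 2, the tower law gives 2 | [L:Q]. Likewise Q(∛294) ⊂ L with [Q(∛294):Q] = 3 (because 294 is not a perfect cube), so 3 | [L:Q]. As gcd(2,3) = 1, [L:Q] is divisible by 6. Conversely L is generated over Q by √127 and ∛294, so [L:Q] ≤ 2·3 = 6. Therefore [Q(√127, ∛294) : Q] = 6.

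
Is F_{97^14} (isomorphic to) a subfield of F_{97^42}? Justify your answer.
Yes: F_{97^14} is a subfield of F_{97^42}

F_{p^m} embeds in F_{p^n} iff m | n (since F_{p^n} is the splitting field of x^(p^n) - x, and F_{p^m} ⊂ F_{p^n} forces p^n to be a power of p^m, i.e. m | n; conversely if m | n then every root of x^(p^m) - x is a root of x^(p^n) - x). Here 14 | 42 (since 42 = 3·14), so F_{97^14} is a subfield of F_{97^42}, and [F_{97^42} : F_{97^14}] = 42/14 = 3.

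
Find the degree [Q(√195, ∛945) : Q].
[Q(√195, ∛945) : Q] = 6

Let L = Q(√195, ∛945). Since Q(√195) ⊂ L and [Q(√195):Q] = 2, the tower law gives 2 | [L:Q]. Likewise Q(∛945) ⊂ L with [Q(∛945):Q] = 3 (because 945 is not a perfect cube), so 3 | [L:Q]. As gcd(2,3) = 1, [L:Q] is divisible by 6. Conversely L is generated over Q by √195 and ∛945, so [L:Q] ≤ 2·3 = 6. Therefore [Q(√195, ∛945) : Q] = 6.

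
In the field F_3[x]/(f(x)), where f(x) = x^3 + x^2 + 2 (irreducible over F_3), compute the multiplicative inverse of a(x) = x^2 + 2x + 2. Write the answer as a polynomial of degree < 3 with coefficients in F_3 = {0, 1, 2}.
a(x)^(-1) ≡ 2x + 1 (mod f(x))

Since f is irreducible over F_3, F_3[x]/(f) is a field and a(x) ≠ 0 has an inverse. Apply the extended Euclidean algorithm to f(x) and a(x) in F_3[x]: f(x) = (x + 2)·a(x) + (1). The last nonzero remainder is the constant 1 = gcd(f, a) in F_3. Back-substituting through the division chain expresses 1 = s(x)·a(x) + t(x)·f(x) with s(x) ≡ 2x + 1 (mod f), so a(x)^(-1) ≡ s(x) = 2x + 1 (mod f). Check: (x^2 + 2x + 2)·(2x + 1) = 2x^3 + 2x^2 + 2 ≡ 1 (mod x^3 + x^2 + 2).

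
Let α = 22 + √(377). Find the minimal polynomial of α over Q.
m_α(x) = x^2 - 44x + 107

From α - 22 = √(377), squaring gives (α - 22)^2 = 377, i.e. α^2 - 44α + 484 = 377, so α^2 - 44α + 107 = 0. The discriminant of x^2 - 44x + 107 is (-44)^2 - 4·(107) = 1936 - 428 = 1508, and 4·(377) is not a perfect square in Q since 377 is squarefree and ≠ 1. Hence x^2 - 44x + 107 is irreducible over Q and is the minimal polynomial of α.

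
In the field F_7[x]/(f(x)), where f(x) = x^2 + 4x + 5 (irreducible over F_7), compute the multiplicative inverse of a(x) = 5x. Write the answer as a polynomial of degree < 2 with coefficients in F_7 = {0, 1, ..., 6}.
a(x)^(-1) ≡ 5x + 6 (mod f(x))

Since f is irreducible over F_7, F_7[x]/(f) is a field and a(x) ≠ 0 has an inverse. Apply the extended Euclidean algorithm to f(x) and a(x) in F_7[x]: f(x) = (3x + 5)·a(x) + (5). The last nonzero remainder is the constant 5 = gcd(f, a) in F_7. Back-substituting through the division chain expresses 5 = s(x)·a(x) + t(x)·f(x) with s(x) ≡ 4x + 2 (mod f), so (4x + 2)·a(x) ≡ 5 (mod f). Multiplying by 5^(-1) ≡ 3 in F_7 gives a(x)^(-1) ≡ 3·(4x + 2) ≡ 5x + 6 (mod f). Check: (5x)·(5x + 6) = 4x^2 + 2x ≡ 1 (mod x^2 + 4x + 5).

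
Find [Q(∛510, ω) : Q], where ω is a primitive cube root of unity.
[Q(∛510, ω) : Q] = 6

[Q(∛510):Q] = 3 (min poly x^3 - 510, irreducible since 510 is not a perfect cube). [Q(ω):Q] = 2 (min poly x^2 + x + 1). Since Q(∛510) ⊂ R and ω ∉ R, we have ω ∉ Q(∛510), so x^2 + x + 1 remains irreducible over Q(∛510) and [Q(∛510, ω) : Q(∛510)] = 2. By the tower law, [Q(∛510, ω) : Q] = 3 · 2 = 6. (In fact Q(∛510, ω) is the splitting field of x^3 - 510 over Q.)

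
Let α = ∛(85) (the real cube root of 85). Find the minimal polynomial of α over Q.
m_α(x) = x^3 - 85

α satisfies α^3 = 85, so x^3 - 85 annihilates α. By the rational root test, a rational root p/q (in lowest terms) of x^3 - 85 would satisfy p^3 = 85 q^3, forcing q = 1 and p^3 = 85; but 85 is not a perfect cube, contradiction. A monic cubic over Q with no rational root is irreducible (any nontrivial factorization would include a linear factor). Hence x^3 - 85 is the minimal polynomial of α, and in particular [Q(α):Q] = 3.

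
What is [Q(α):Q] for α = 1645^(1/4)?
[Q(α):Q] = 4

α is a root of x^4 - 1645. By Eisenstein's criterion at the prime p = 5 (which divides the constant term 1645 but p^2 = 25 does not, since 1645 is squarefree), x^4 - 1645 is irreducible over Q. Hence [Q(α):Q] = 4.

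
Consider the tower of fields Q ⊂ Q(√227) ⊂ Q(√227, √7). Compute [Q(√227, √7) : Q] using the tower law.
[Q(√227, √7) : Q] = 4

[Q(√227):Q] = 2 (min poly x^2 - 227, irreducible since 227 is squarefree > 1). For the top step, suppose √7 ∈ Q(√227), say √7 = c + d√227 with c, d ∈ Q. Squaring: 7 = c^2 + 227d^2 + 2cd√227. Since √227 ∉ Q this forces 2cd = 0. If d = 0 then √7 = c ∈ Q, contradicting 7 squarefree > 1. If c = 0 then 7 = 227d^2, so 227·7 = (227d)^2 is a perfect square in Q — but 227·7 = 1589 is not a perfect square (since 227 and 7 are distinct squarefree integers). Contradiction. Hence √7 ∉ Q(√227), so x^2 - 7 stays irreducible over Q(√227) and [Q(√227, √7) : Q(√227)] = 2. By the tower law, [Q(√227, √7) : Q] = 2 · 2 = 4.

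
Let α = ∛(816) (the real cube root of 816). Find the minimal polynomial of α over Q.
m_α(x) = x^3 - 816

α satisfies α^3 = 816, so x^3 - 816 annihilates α. By the rational root test, a rational root p/q (in lowest terms) of x^3 - 816 would satisfy p^3 = 816 q^3, forcing q = 1 and p^3 = 816; but 816 is not a perfect cube, contradiction. A monic cubic over Q with no rational root is irreducible (any nontrivial factorization would include a linear factor). Hence x^3 - 816 is the minimal polynomial of α, and in particular [Q(α):Q] = 3.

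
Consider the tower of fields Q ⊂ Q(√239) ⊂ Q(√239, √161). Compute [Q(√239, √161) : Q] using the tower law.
[Q(√239, √161) : Q] = 4

[Q(√239):Q] = 2 (min poly x^2 - 239, irreducible since 239 is squarefree > 1). For the top step, suppose √161 ∈ Q(√239), say √161 = c + d√239 with c, d ∈ Q. Squaring: 161 = c^2 + 239d^2 + 2cd√239. Since √239 ∉ Q this forces 2cd = 0. If d = 0 then √161 = c ∈ Q, contradicting 161 squarefree > 1. If c = 0 then 161 = 239d^2, so 239·161 = (239d)^2 is a perfect square in Q — but 239·161 = 38479 is not a perfect square (since 239 and 161 are distinct squarefree integers). Contradiction. Hence √161 ∉ Q(√239), so x^2 - 161 stays irreducible over Q(√239) and [Q(√239, √161) : Q(√239)] = 2. By the tower law, [Q(√239, √161) : Q] = 2 · 2 = 4.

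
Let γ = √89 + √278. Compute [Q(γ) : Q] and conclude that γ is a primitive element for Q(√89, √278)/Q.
[Q(γ) : Q] = 4 (equivalently, Q(γ) = Q(√89, √278))

Obviously Q(γ) ⊆ Q(√89, √278), and [Q(√89, √278):Q] = 4 (since 89, 278 are distinct squarefree integers > 1 with 24742 not a perfect square). To show equality we compute the minimal polynomial of γ. From γ = √89 + √278: γ^2 = 89 + 2√(24742) + 278 = 367 + 2√(24742), so γ^2 - 367 = 2√(24742); squaring, (γ^2 - 367)^2 = 4·24742, i.e. γ^4 - 734γ^2 + 134689 - 98968 = 0, i.e. γ^4 - 734γ^2 + 35721 = 0. So γ is a root of x^4 - 734x^2 + 35721. This polynomial is irreducible over Q: it has no rational root (each ±√89 ± √278 is irrational), and any factorization into two quadratics over Q would force √(24742) ∈ Q (pairing opposite roots) or √89, √278 ∈ Q (other pairings), all impossible. Hence [Q(γ):Q] = 4 = [Q(√89, √278):Q], so Q(γ) = Q(√89, √278).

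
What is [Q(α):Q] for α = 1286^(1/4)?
[Q(α):Q] = 4

α is a root of x^4 - 1286. By Eisenstein's criterion at the prime p = 2 (which divides the constant term 1286 but p^2 = 4 does not, since 1286 is squarefree), x^4 - 1286 is irreducible over Q. Hence [Q(α):Q] = 4.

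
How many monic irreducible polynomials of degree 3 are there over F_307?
There are 9644712 monic irreducible polynomials of degree 3 over F_307

Each element of F_{307^3} that lies in no proper subfield is a root of exactly one monic irreducible of degree 3 over F_307, and each such polynomial has 3 distinct roots in F_{307^3}. By Möbius inversion the count is N_307(3) = (1/3) Σ_{d|3} μ(3/d) · 307^d = (1/3)(μ(3)·307^1 + μ(1)·307^3) = 28934136/3 = 9644712.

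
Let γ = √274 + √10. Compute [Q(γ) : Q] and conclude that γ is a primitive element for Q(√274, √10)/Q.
[Q(γ) : Q] = 4 (equivalently, Q(γ) = Q(√274, √10))

Obviously Q(γ) ⊆ Q(√274, √10), and [Q(√274, √10):Q] = 4 (since 274, 10 are distinct squarefree integers > 1 with 2740 not a perfect square). To show equality we compute the minimal polynomial of γ. From γ = √274 + √10: γ^2 = 274 + 2√(2740) + 10 = 284 + 2√(2740), so γ^2 - 284 = 2√(2740); squaring, (γ^2 - 284)^2 = 4·2740, i.e. γ^4 - 568γ^2 + 80656 - 10960 = 0, i.e. γ^4 - 568γ^2 + 69696 = 0. So γ is a root of x^4 - 568x^2 + 69696. This polynomial is irreducible over Q: it has no rational root (each ±√274 ± √10 is irrational), and any factorization into two quadratics over Q would force √(2740) ∈ Q (pairing opposite roots) or √274, √10 ∈ Q (other pairings), all impossible. Hence [Q(γ):Q] = 4 = [Q(√274, √10):Q], so Q(γ) = Q(√274, √10).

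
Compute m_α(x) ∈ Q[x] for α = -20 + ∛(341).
m_α(x) = x^3 + 60x^2 + 1200x + 7659

Set β = α + 20 = ∛(341), so β^3 = 341. Then (α + 20)^3 - 341 = 0, i.e. α is a root of g(x) = (x + 20)^3 - 341 = x^3 + 60x^2 + 1200x + 7659. Since g(x) = h(x + 20) where h(x) = x^3 - 341, and h is irreducible over Q (because 341 is not a perfect cube, so h has no rational root, and a monic cubic with no rational root is irreducible), g is also irreducible (irreducibility is preserved under the substitution x → x + 20). Hence m_α(x) = x^3 + 60x^2 + 1200x + 7659.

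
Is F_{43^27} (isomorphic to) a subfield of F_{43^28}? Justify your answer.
No: F_{43^27} is not a subfield of F_{43^28}

F_{p^m} embeds in F_{p^n} iff m | n. Here 27 ∤ 28 (since 28 = 1·27 + 1 with remainder 1 ≠ 0), so F_{43^27} is not a subfield of F_{43^28}. Equivalently: if it were, the tower law would give 27 = [F_{43^27}:F_43] dividing [F_{43^28}:F_43] = 28, contradiction.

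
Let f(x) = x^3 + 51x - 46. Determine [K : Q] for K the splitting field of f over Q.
[K : Q] = 6

By the rational root test, any rational root of the monic integer polynomial f(x) = x^3 + 51x - 46 must be an integer dividing the constant term -46, i.e. one of ±{1, 2, 23, 46}. Evaluating: f(1) = 6, f(-1) = -98, f(2) = 64, f(-2) = -156, f(23) = 13294, f(-23) = -13386, f(46) = 99636, f(-46) = -99728; none is 0, so f has no rational root and is therefore irreducible over Q (a cubic with no linear factor over a field is irreducible). For an irreducible cubic, the Galois group is A_3 or S_3 according as the discriminant disc(f) = -4a^3 - 27b^2 = -4·(51)^3 - 27·(-46)^2 = -587736 is or is not a square in Q. Here disc(f) = -587736 is not a perfect square in Q, so the Galois group of f over Q is not contained in A_3 and must be all of S_3. The splitting field has degree |S_3| = 6 over Q, so [K : Q] = 6.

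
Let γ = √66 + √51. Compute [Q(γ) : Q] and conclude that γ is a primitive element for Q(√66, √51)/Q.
[Q(γ) : Q] = 4 (equivalently, Q(γ) = Q(√66, √51))

Obviously Q(γ) ⊆ Q(√66, √51), and [Q(√66, √51):Q] = 4 (since 66, 51 are distinct squarefree integers > 1 with 3366 not a perfect square). To show equality we compute the minimal polynomial of γ. From γ = √66 + √51: γ^2 = 66 + 2√(3366) + 51 = 117 + 2√(3366), so γ^2 - 117 = 2√(3366); squaring, (γ^2 - 117)^2 = 4·3366, i.e. γ^4 - 234γ^2 + 13689 - 13464 = 0, i.e. γ^4 - 234γ^2 + 225 = 0. So γ is a root of x^4 - 234x^2 + 225. This polynomial is irreducible over Q: it has no rational root (each ±√66 ± √51 is irrational), and any factorization into two quadratics over Q would force √(3366) ∈ Q (pairing opposite roots) or √66, √51 ∈ Q (other pairings), all impossible. Hence [Q(γ):Q] = 4 = [Q(√66, √51):Q], so Q(γ) = Q(√66, √51).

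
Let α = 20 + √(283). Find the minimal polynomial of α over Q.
m_α(x) = x^2 - 40x + 117

From α - 20 = √(283), squaring gives (α - 20)^2 = 283, i.e. α^2 - 40α + 400 = 283, so α^2 - 40α + 117 = 0. The discriminant of x^2 - 40x + 117 is (-40)^2 - 4·(117) = 1600 - 468 = 1132, and 4·(283) is not a perfect square in Q since 283 is squarefree and ≠ 1. Hence x^2 - 40x + 117 is irreducible over Q and is the minimal polynomial of α.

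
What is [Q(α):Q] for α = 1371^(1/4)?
[Q(α):Q] = 4

α is a root of x^4 - 1371. By Eisenstein's criterion at the prime p = 3 (which divides the constant term 1371 but p^2 = 9 does not, since 1371 is squarefree), x^4 - 1371 is irreducible over Q. Hence [Q(α):Q] = 4.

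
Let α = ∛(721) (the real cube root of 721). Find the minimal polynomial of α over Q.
m_α(x) = x^3 - 721

α satisfies α^3 = 721, so x^3 - 721 annihilates α. By the rational root test, a rational root p/q (in lowest terms) of x^3 - 721 would satisfy p^3 = 721 q^3, forcing q = 1 and p^3 = 721; but 721 is not a perfect cube, contradiction. A monic cubic over Q with no rational root is irreducible (any nontrivial factorization would include a linear factor). Hence x^3 - 721 is the minimal polynomial of α, and in particular [Q(α):Q] = 3.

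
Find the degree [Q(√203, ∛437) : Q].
[Q(√203, ∛437) : Q] = 6

Let L = Q(√203, ∛437). Since Q(√203) ⊂ L and [Q(√203):Q] = 2, the tower law gives 2 | [L:Q]. Likewise Q(∛437) ⊂ L with [Q(∛437):Q] = 3 (because 437 is not a perfect cube), so 3 | [L:Q]. As gcd(2,3) = 1, [L:Q] is divisible by 6. Conversely L is generated over Q by √203 and ∛437, so [L:Q] ≤ 2·3 = 6. Therefore [Q(√203, ∛437) : Q] = 6.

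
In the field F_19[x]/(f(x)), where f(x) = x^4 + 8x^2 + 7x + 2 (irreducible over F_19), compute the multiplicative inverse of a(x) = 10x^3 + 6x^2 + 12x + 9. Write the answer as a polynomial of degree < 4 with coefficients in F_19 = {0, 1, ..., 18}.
a(x)^(-1) ≡ 14x^3 + 11x^2 + 17x + 12 (mod f(x))

Since f is irreducible over F_19, F_19[x]/(f) is a field and a(x) ≠ 0 has an inverse. Apply the extended Euclidean algorithm to f(x) and a(x) in F_19[x]: f(x) = (2x + 14)·a(x) + (14x^2 + 11x + 9);  a(x) = (17x + 2)·(14x^2 + 11x + 9) + (8x + 10);  (14x^2 + 11x + 9) = (16x + 17)·(8x + 10) + (10). The last nonzero remainder is the constant 10 = gcd(f, a) in F_19. Back-substituting through the division chain expresses 10 = s(x)·a(x) + t(x)·f(x) with s(x) ≡ 7x^3 + 15x^2 + 18x + 6 (mod f), so (7x^3 + 15x^2 + 18x + 6)·a(x) ≡ 10 (mod f). Multiplying by 10^(-1) ≡ 2 in F_19 gives a(x)^(-1) ≡ 2·(7x^3 + 15x^2 + 18x + 6) ≡ 14x^3 + 11x^2 + 17x + 12 (mod f). Check: (10x^3 + 6x^2 + 12x + 9)·(14x^3 + 11x^2 + 17x + 12) = 7x^6 + 4x^5 + 5x^4 + 5x^3 + 14x^2 + 12x + 13 ≡ 1 (mod x^4 + 8x^2 + 7x + 2).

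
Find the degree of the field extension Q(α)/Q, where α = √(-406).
[Q(α):Q] = 2

[Q(α):Q] equals the degree of the minimal polynomial of α. Here α^2 = -406 and x^2 + 406 is irreducible (d = -406 is squarefree, ≠ 1, hence not a square), so deg(m_α) = 2. Thus [Q(α):Q] = 2.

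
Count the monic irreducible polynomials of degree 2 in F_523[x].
There are 136503 monic irreducible polynomials of degree 2 over F_523

Each element of F_{523^2} that lies in no proper subfield is a root of exactly one monic irreducible of degree 2 over F_523, and each such polynomial has 2 distinct roots in F_{523^2}. By Möbius inversion the count is N_523(2) = (1/2) Σ_{d|2} μ(2/d) · 523^d = (1/2)(μ(2)·523^1 + μ(1)·523^2) = 273006/2 = 136503.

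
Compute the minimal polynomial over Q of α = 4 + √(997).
m_α(x) = x^2 - 8x - 981

From α - 4 = √(997), squaring gives (α - 4)^2 = 997, i.e. α^2 - 8α + 16 = 997, so α^2 - 8α - 981 = 0. The discriminant of x^2 - 8x - 981 is (-8)^2 - 4·(-981) = 64 + 3924 = 3988, and 4·(997) is not a perfect square in Q since 997 is squarefree and ≠ 1. Hence x^2 - 8x - 981 is irreducible over Q and is the minimal polynomial of α.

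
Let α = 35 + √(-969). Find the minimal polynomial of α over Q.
m_α(x) = x^2 - 70x + 2194

From α - 35 = √(-969), squaring gives (α - 35)^2 = -969, i.e. α^2 - 70α + 1225 = -969, so α^2 - 70α + 2194 = 0. The discriminant of x^2 - 70x + 2194 is (-70)^2 - 4·(2194) = 4900 - 8776 = -3876, and 4·(-969) is not a perfect square in Q since -969 is squarefree and ≠ 1. Hence x^2 - 70x + 2194 is irreducible over Q and is the minimal polynomial of α.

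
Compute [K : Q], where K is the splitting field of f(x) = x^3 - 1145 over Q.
[K : Q] = 6

The roots of x^3 - 1145 are ∛1145, ω∛1145, ω^2∛1145 where ω = e^(2πi/3) is a primitive cube root of unity, so K = Q(∛1145, ω). Now [Q(∛1145):Q] = 3 (since 1145 is not a perfect cube, x^3 - 1145 is irreducible) and [Q(ω):Q] = 2. Both 2 and 3 divide [K:Q], and [K:Q] ≤ 3·2 = 6, so [K:Q] = 6. (Equivalently: Q(∛1145) ⊂ R but ω ∉ R, so [K : Q(∛1145)] = 2.)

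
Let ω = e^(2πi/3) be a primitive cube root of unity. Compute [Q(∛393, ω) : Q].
[Q(∛393, ω) : Q] = 6

[Q(∛393):Q] = 3 (min poly x^3 - 393, irreducible since 393 is not a perfect cube). [Q(ω):Q] = 2 (min poly x^2 + x + 1). Since Q(∛393) ⊂ R and ω ∉ R, we have ω ∉ Q(∛393), so x^2 + x + 1 remains irreducible over Q(∛393) and [Q(∛393, ω) : Q(∛393)] = 2. By the tower law, [Q(∛393, ω) : Q] = 3 · 2 = 6. (In fact Q(∛393, ω) is the splitting field of x^3 - 393 over Q.)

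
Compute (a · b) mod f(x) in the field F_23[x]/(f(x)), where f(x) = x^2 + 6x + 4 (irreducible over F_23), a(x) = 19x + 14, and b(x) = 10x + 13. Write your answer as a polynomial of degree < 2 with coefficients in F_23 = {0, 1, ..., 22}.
a · b ≡ 6x + 20 (mod f(x))

Multiply in F_23[x]: a(x)·b(x) = (19x + 14)·(10x + 13) = 6x^2 + 19x + 21. This has degree ≥ 2, so divide by f(x) over F_23: 6x^2 + 19x + 21 = (6)·(x^2 + 6x + 4) + (6x + 20). Hence a·b ≡ 6x + 20 (mod f). (F_23[x]/(f) is a field with 23^2 = 529 elements since f is irreducible of degree 2.)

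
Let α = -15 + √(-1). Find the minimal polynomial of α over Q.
m_α(x) = x^2 + 30x + 226

From α + 15 = √(-1), squaring gives (α + 15)^2 = -1, i.e. α^2 + 30α + 225 = -1, so α^2 + 30α + 226 = 0. The discriminant of x^2 + 30x + 226 is (30)^2 - 4·(226) = 900 - 904 = -4, and 4·(-1) is not a perfect square in Q since -1 is squarefree and ≠ 1. Hence x^2 + 30x + 226 is irreducible over Q and is the minimal polynomial of α.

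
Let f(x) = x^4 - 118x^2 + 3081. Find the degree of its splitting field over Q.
[K : Q] = 4

Solving the quadratic in x^2: x^2 = (118 ± √(118^2 - 4·3081))/2 = (118 ± √1600)/2 = (118 ± 40)/2, giving x^2 = 39 or x^2 = 79. So f(x) = (x^2 - 39)(x^2 - 79) and the roots of f are ±√39, ±√79. Hence the splitting field is K = Q(√39, √79). Since 39 and 79 are distinct squarefree integers > 1, their product 3081 is not a perfect square, so √79 ∉ Q(√39). By the tower law [K:Q] = [Q(√39,√79):Q(√39)] · [Q(√39):Q] = 2 · 2 = 4.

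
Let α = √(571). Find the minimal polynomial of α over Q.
m_α(x) = x^2 - 571

α satisfies α^2 - 571 = 0, so x^2 - 571 annihilates α. Since d = 571 is squarefree and ≠ 1, it is not a perfect square in Q, so x^2 - 571 has no rational root and is therefore irreducible over Q (a degree-2 polynomial over a field is irreducible iff it has no root). Hence m_α(x) = x^2 - 571.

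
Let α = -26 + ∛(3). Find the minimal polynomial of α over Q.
m_α(x) = x^3 + 78x^2 + 2028x + 17573

Set β = α + 26 = ∛(3), so β^3 = 3. Then (α + 26)^3 - 3 = 0, i.e. α is a root of g(x) = (x + 26)^3 - 3 = x^3 + 78x^2 + 2028x + 17573. Since g(x) = h(x + 26) where h(x) = x^3 - 3, and h is irreducible over Q (because 3 is not a perfect cube, so h has no rational root, and a monic cubic with no rational root is irreducible), g is also irreducible (irreducibility is preserved under the substitution x → x + 26). Hence m_α(x) = x^3 + 78x^2 + 2028x + 17573.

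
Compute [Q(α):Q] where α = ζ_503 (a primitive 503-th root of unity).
[Q(α):Q] = 502

The minimal polynomial of ζ_503 over Q is the 503-th cyclotomic polynomial Φ_503(x), which is irreducible over Q and has degree φ(503) = 502. Hence [Q(α):Q] = φ(503) = 502.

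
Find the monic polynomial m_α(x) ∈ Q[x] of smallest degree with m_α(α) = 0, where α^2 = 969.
m_α(x) = x^2 - 969

α satisfies α^2 - 969 = 0, so x^2 - 969 annihilates α. Since d = 969 is squarefree and ≠ 1, it is not a perfect square in Q, so x^2 - 969 has no rational root and is therefore irreducible over Q (a degree-2 polynomial over a field is irreducible iff it has no root). Hence m_α(x) = x^2 - 969.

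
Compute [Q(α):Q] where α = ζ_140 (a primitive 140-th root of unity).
[Q(α):Q] = 48

The minimal polynomial of ζ_140 over Q is the 140-th cyclotomic polynomial Φ_140(x), which is irreducible over Q and has degree φ(140) = 48. Hence [Q(α):Q] = φ(140) = 48.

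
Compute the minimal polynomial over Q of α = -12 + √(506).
m_α(x) = x^2 + 24x - 362

From α + 12 = √(506), squaring gives (α + 12)^2 = 506, i.e. α^2 + 24α + 144 = 506, so α^2 + 24α - 362 = 0. The discriminant of x^2 + 24x - 362 is (24)^2 - 4·(-362) = 576 + 1448 = 2024, and 4·(506) is not a perfect square in Q since 506 is squarefree and ≠ 1. Hence x^2 + 24x - 362 is irreducible over Q and is the minimal polynomial of α.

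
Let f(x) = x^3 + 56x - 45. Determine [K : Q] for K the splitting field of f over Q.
[K : Q] = 6

By the rational root test, any rational root of the monic integer polynomial f(x) = x^3 + 56x - 45 must be an integer dividing the constant term -45, i.e. one of ±{1, 3, 5, 9, 15, 45}. Evaluating: f(1) = 12, f(-1) = -102, f(3) = 150, f(-3) = -240, f(5) = 360, f(-5) = -450, f(9) = 1188, f(-9) = -1278, f(15) = 4170, f(-15) = -4260, f(45) = 93600, f(-45) = -93690; none is 0, so f has no rational root and is therefore irreducible over Q (a cubic with no linear factor over a field is irreducible). For an irreducible cubic, the Galois group is A_3 or S_3 according as the discriminant disc(f) = -4a^3 - 27b^2 = -4·(56)^3 - 27·(-45)^2 = -757139 is or is not a square in Q. Here disc(f) = -757139 is not a perfect square in Q, so the Galois group of f over Q is not contained in A_3 and must be all of S_3. The splitting field has degree |S_3| = 6 over Q, so [K : Q] = 6.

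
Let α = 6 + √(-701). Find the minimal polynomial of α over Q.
m_α(x) = x^2 - 12x + 737

From α - 6 = √(-701), squaring gives (α - 6)^2 = -701, i.e. α^2 - 12α + 36 = -701, so α^2 - 12α + 737 = 0. The discriminant of x^2 - 12x + 737 is (-12)^2 - 4·(737) = 144 - 2948 = -2804, and 4·(-701) is not a perfect square in Q since -701 is squarefree and ≠ 1. Hence x^2 - 12x + 737 is irreducible over Q and is the minimal polynomial of α.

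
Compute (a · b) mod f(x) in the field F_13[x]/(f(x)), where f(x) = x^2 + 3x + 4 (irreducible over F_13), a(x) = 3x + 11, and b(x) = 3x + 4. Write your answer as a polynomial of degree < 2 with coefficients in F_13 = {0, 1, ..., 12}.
a · b ≡ 5x + 8 (mod f(x))

Multiply in F_13[x]: a(x)·b(x) = (3x + 11)·(3x + 4) = 9x^2 + 6x + 5. This has degree ≥ 2, so divide by f(x) over F_13: 9x^2 + 6x + 5 = (9)·(x^2 + 3x + 4) + (5x + 8). Hence a·b ≡ 5x + 8 (mod f). (F_13[x]/(f) is a field with 13^2 = 169 elements since f is irreducible of degree 2.)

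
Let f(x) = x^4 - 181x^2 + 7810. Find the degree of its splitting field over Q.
[K : Q] = 4

Solving the quadratic in x^2: x^2 = (181 ± √(181^2 - 4·7810))/2 = (181 ± √1521)/2 = (181 ± 39)/2, giving x^2 = 71 or x^2 = 110. So f(x) = (x^2 - 71)(x^2 - 110) and the roots of f are ±√71, ±√110. Hence the splitting field is K = Q(√71, √110). Since 71 and 110 are distinct squarefree integers > 1, their product 7810 is not a perfect square, so √110 ∉ Q(√71). By the tower law [K:Q] = [Q(√71,√110):Q(√71)] · [Q(√71):Q] = 2 · 2 = 4.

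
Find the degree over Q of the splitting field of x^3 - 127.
[K : Q] = 6

The roots of x^3 - 127 are ∛127, ω∛127, ω^2∛127 where ω = e^(2πi/3) is a primitive cube root of unity, so K = Q(∛127, ω). Now [Q(∛127):Q] = 3 (since 127 is not a perfect cube, x^3 - 127 is irreducible) and [Q(ω):Q] = 2. Both 2 and 3 divide [K:Q], and [K:Q] ≤ 3·2 = 6, so [K:Q] = 6. (Equivalently: Q(∛127) ⊂ R but ω ∉ R, so [K : Q(∛127)] = 2.)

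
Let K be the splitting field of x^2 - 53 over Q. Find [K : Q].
[K : Q] = 2

f(x) = x^2 - 53 factors as (x - √53)(x + √53). The splitting field is K = Q(√53). Since 53 is squarefree and > 1, it is not a perfect square, so x^2 - 53 is irreducible over Q and [Q(√53) : Q] = 2. Hence [K : Q] = 2.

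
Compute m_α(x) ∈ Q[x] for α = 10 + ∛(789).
m_α(x) = x^3 - 30x^2 + 300x - 1789

Set β = α - 10 = ∛(789), so β^3 = 789. Then (α - 10)^3 - 789 = 0, i.e. α is a root of g(x) = (x - 10)^3 - 789 = x^3 - 30x^2 + 300x - 1789. Since g(x) = h(x - 10) where h(x) = x^3 - 789, and h is irreducible over Q (because 789 is not a perfect cube, so h has no rational root, and a monic cubic with no rational root is irreducible), g is also irreducible (irreducibility is preserved under the substitution x → x - 10). Hence m_α(x) = x^3 - 30x^2 + 300x - 1789.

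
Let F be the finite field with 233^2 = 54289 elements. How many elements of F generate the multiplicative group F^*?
There are φ(54288) = 16128 primitive elements

F_q^* is cyclic of order q - 1 = 54288. A cyclic group of order m has exactly φ(m) generators. Here m = 54288 = 2^4 · 3^2 · 13 · 29, so the number of primitive elements is φ(54288) = 16128.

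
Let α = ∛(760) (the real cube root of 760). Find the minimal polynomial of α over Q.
m_α(x) = x^3 - 760

α satisfies α^3 = 760, so x^3 - 760 annihilates α. By the rational root test, a rational root p/q (in lowest terms) of x^3 - 760 would satisfy p^3 = 760 q^3, forcing q = 1 and p^3 = 760; but 760 is not a perfect cube, contradiction. A monic cubic over Q with no rational root is irreducible (any nontrivial factorization would include a linear factor). Hence x^3 - 760 is the minimal polynomial of α, and in particular [Q(α):Q] = 3.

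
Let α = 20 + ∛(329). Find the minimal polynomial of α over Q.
m_α(x) = x^3 - 60x^2 + 1200x - 8329

Set β = α - 20 = ∛(329), so β^3 = 329. Then (α - 20)^3 - 329 = 0, i.e. α is a root of g(x) = (x - 20)^3 - 329 = x^3 - 60x^2 + 1200x - 8329. Since g(x) = h(x - 20) where h(x) = x^3 - 329, and h is irreducible over Q (because 329 is not a perfect cube, so h has no rational root, and a monic cubic with no rational root is irreducible), g is also irreducible (irreducibility is preserved under the substitution x → x - 20). Hence m_α(x) = x^3 - 60x^2 + 1200x - 8329.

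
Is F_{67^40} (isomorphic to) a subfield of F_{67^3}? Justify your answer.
No: F_{67^40} is not a subfield of F_{67^3}

F_{p^m} embeds in F_{p^n} iff m | n. Here 40 ∤ 3 (since 3 = 0·40 + 3 with remainder 3 ≠ 0), so F_{67^40} is not a subfield of F_{67^3}. Equivalently: if it were, the tower law would give 40 = [F_{67^40}:F_67] dividing [F_{67^3}:F_67] = 3, contradiction.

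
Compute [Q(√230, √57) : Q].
[Q(√230, √57) : Q] = 4

[Q(√230):Q] = 2 (min poly x^2 - 230, irreducible since 230 is squarefree > 1). For the top step, suppose √57 ∈ Q(√230), say √57 = c + d√230 with c, d ∈ Q. Squaring: 57 = c^2 + 230d^2 + 2cd√230. Since √230 ∉ Q this forces 2cd = 0. If d = 0 then √57 = c ∈ Q, contradicting 57 squarefree > 1. If c = 0 then 57 = 230d^2, so 230·57 = (230d)^2 is a perfect square in Q — but 230·57 = 13110 is not a perfect square (since 230 and 57 are distinct squarefree integers). Contradiction. Hence √57 ∉ Q(√230), so x^2 - 57 stays irreducible over Q(√230) and [Q(√230, √57) : Q(√230)] = 2. By the tower law, [Q(√230, √57) : Q] = 2 · 2 = 4.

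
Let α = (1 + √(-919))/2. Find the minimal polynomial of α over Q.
m_α(x) = x^2 - x + 230

From 2α - 1 = √(-919), squaring gives (2α - 1)^2 = -919, i.e. 4α^2 - 4α + 1 = -919, so α^2 - α + (1 + 919)/4 = 0. Since -919 ≡ 1 (mod 4), (1 + 919)/4 = 230 ∈ Z. The polynomial x^2 - x + 230 has discriminant 1 - 4·(230) = -919, which is not a perfect square in Q (d = -919 is squarefree and ≠ 1), so x^2 - x + 230 is irreducible over Q. It is the minimal polynomial of α.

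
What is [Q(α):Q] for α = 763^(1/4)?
[Q(α):Q] = 4

α is a root of x^4 - 763. By Eisenstein's criterion at the prime p = 7 (which divides the constant term 763 but p^2 = 49 does not, since 763 is squarefree), x^4 - 763 is irreducible over Q. Hence [Q(α):Q] = 4.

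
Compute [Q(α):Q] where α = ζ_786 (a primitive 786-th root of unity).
[Q(α):Q] = 260

The minimal polynomial of ζ_786 over Q is the 786-th cyclotomic polynomial Φ_786(x), which is irreducible over Q and has degree φ(786) = 260. Hence [Q(α):Q] = φ(786) = 260.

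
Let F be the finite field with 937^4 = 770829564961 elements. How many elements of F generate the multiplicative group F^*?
There are φ(770829564960) = 160207331328 primitive elements

F_q^* is cyclic of order q - 1 = 770829564960. A cyclic group of order m has exactly φ(m) generators. Here m = 770829564960 = 2^5 · 3^2 · 5 · 7 · 13 · 67 · 87797, so the number of primitive elements is φ(770829564960) = 160207331328.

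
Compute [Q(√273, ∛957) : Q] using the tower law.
[Q(√273, ∛957) : Q] = 6

Let L = Q(√273, ∛957). Since Q(√273) ⊂ L and [Q(√273):Q] = 2, the tower law gives 2 | [L:Q]. Likewise Q(∛957) ⊂ L with [Q(∛957):Q] = 3 (because 957 is not a perfect cube), so 3 | [L:Q]. As gcd(2,3) = 1, [L:Q] is divisible by 6. Conversely L is generated over Q by √273 and ∛957, so [L:Q] ≤ 2·3 = 6. Therefore [Q(√273, ∛957) : Q] = 6.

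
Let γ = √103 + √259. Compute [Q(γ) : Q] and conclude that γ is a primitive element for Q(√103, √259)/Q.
[Q(γ) : Q] = 4 (equivalently, Q(γ) = Q(√103, √259))

Obviously Q(γ) ⊆ Q(√103, √259), and [Q(√103, √259):Q] = 4 (since 103, 259 are distinct squarefree integers > 1 with 26677 not a perfect square). To show equality we compute the minimal polynomial of γ. From γ = √103 + √259: γ^2 = 103 + 2√(26677) + 259 = 362 + 2√(26677), so γ^2 - 362 = 2√(26677); squaring, (γ^2 - 362)^2 = 4·26677, i.e. γ^4 - 724γ^2 + 131044 - 106708 = 0, i.e. γ^4 - 724γ^2 + 24336 = 0. So γ is a root of x^4 - 724x^2 + 24336. This polynomial is irreducible over Q: it has no rational root (each ±√103 ± √259 is irrational), and any factorization into two quadratics over Q would force √(26677) ∈ Q (pairing opposite roots) or √103, √259 ∈ Q (other pairings), all impossible. Hence [Q(γ):Q] = 4 = [Q(√103, √259):Q], so Q(γ) = Q(√103, √259).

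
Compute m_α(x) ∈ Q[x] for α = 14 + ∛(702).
m_α(x) = x^3 - 42x^2 + 588x - 3446

Set β = α - 14 = ∛(702), so β^3 = 702. Then (α - 14)^3 - 702 = 0, i.e. α is a root of g(x) = (x - 14)^3 - 702 = x^3 - 42x^2 + 588x - 3446. Since g(x) = h(x - 14) where h(x) = x^3 - 702, and h is irreducible over Q (because 702 is not a perfect cube, so h has no rational root, and a monic cubic with no rational root is irreducible), g is also irreducible (irreducibility is preserved under the substitution x → x - 14). Hence m_α(x) = x^3 - 42x^2 + 588x - 3446.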